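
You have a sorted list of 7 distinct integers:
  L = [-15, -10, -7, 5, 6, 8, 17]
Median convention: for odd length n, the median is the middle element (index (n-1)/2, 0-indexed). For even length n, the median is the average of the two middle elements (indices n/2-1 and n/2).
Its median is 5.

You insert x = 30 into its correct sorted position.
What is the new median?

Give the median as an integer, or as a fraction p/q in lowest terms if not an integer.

Old list (sorted, length 7): [-15, -10, -7, 5, 6, 8, 17]
Old median = 5
Insert x = 30
Old length odd (7). Middle was index 3 = 5.
New length even (8). New median = avg of two middle elements.
x = 30: 7 elements are < x, 0 elements are > x.
New sorted list: [-15, -10, -7, 5, 6, 8, 17, 30]
New median = 11/2

Answer: 11/2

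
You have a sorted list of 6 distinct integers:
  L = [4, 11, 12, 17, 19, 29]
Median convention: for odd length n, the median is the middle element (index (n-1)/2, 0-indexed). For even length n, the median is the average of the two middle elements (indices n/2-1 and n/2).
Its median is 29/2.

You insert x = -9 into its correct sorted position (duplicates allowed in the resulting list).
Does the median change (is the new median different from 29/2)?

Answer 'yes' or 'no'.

Answer: yes

Derivation:
Old median = 29/2
Insert x = -9
New median = 12
Changed? yes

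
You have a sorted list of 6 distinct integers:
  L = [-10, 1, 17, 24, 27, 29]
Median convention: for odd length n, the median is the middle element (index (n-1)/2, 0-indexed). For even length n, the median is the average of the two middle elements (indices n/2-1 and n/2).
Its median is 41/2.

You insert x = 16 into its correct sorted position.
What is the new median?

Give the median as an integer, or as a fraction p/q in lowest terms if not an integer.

Old list (sorted, length 6): [-10, 1, 17, 24, 27, 29]
Old median = 41/2
Insert x = 16
Old length even (6). Middle pair: indices 2,3 = 17,24.
New length odd (7). New median = single middle element.
x = 16: 2 elements are < x, 4 elements are > x.
New sorted list: [-10, 1, 16, 17, 24, 27, 29]
New median = 17

Answer: 17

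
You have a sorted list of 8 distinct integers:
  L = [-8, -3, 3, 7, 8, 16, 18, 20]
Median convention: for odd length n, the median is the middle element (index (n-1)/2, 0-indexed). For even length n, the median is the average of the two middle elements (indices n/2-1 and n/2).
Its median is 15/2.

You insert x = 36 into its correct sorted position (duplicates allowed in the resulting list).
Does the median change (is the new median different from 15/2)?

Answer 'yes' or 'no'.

Old median = 15/2
Insert x = 36
New median = 8
Changed? yes

Answer: yes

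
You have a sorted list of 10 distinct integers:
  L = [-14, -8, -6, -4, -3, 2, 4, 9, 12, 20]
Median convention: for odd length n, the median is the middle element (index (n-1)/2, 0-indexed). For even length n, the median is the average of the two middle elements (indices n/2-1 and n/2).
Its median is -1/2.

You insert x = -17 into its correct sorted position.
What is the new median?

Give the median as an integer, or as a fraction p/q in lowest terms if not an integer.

Answer: -3

Derivation:
Old list (sorted, length 10): [-14, -8, -6, -4, -3, 2, 4, 9, 12, 20]
Old median = -1/2
Insert x = -17
Old length even (10). Middle pair: indices 4,5 = -3,2.
New length odd (11). New median = single middle element.
x = -17: 0 elements are < x, 10 elements are > x.
New sorted list: [-17, -14, -8, -6, -4, -3, 2, 4, 9, 12, 20]
New median = -3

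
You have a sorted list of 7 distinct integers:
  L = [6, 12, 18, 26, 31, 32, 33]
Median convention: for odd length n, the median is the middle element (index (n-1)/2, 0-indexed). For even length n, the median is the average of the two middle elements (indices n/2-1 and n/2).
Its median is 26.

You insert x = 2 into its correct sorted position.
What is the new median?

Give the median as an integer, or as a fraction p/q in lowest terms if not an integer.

Old list (sorted, length 7): [6, 12, 18, 26, 31, 32, 33]
Old median = 26
Insert x = 2
Old length odd (7). Middle was index 3 = 26.
New length even (8). New median = avg of two middle elements.
x = 2: 0 elements are < x, 7 elements are > x.
New sorted list: [2, 6, 12, 18, 26, 31, 32, 33]
New median = 22

Answer: 22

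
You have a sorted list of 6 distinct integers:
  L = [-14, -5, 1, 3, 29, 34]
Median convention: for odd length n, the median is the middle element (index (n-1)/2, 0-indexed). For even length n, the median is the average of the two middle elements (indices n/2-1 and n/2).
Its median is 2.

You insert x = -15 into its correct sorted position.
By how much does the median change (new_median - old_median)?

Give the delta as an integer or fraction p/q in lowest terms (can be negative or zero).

Old median = 2
After inserting x = -15: new sorted = [-15, -14, -5, 1, 3, 29, 34]
New median = 1
Delta = 1 - 2 = -1

Answer: -1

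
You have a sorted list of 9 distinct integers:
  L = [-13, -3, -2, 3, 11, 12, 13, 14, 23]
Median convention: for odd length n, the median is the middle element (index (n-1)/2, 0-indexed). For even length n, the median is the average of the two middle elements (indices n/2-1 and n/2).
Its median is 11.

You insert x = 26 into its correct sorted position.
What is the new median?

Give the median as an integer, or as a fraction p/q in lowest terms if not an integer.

Answer: 23/2

Derivation:
Old list (sorted, length 9): [-13, -3, -2, 3, 11, 12, 13, 14, 23]
Old median = 11
Insert x = 26
Old length odd (9). Middle was index 4 = 11.
New length even (10). New median = avg of two middle elements.
x = 26: 9 elements are < x, 0 elements are > x.
New sorted list: [-13, -3, -2, 3, 11, 12, 13, 14, 23, 26]
New median = 23/2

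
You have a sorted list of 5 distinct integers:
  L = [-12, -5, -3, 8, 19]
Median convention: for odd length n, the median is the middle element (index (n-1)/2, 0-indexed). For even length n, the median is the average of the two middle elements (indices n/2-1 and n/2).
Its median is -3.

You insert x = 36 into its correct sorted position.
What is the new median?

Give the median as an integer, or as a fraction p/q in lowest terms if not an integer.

Answer: 5/2

Derivation:
Old list (sorted, length 5): [-12, -5, -3, 8, 19]
Old median = -3
Insert x = 36
Old length odd (5). Middle was index 2 = -3.
New length even (6). New median = avg of two middle elements.
x = 36: 5 elements are < x, 0 elements are > x.
New sorted list: [-12, -5, -3, 8, 19, 36]
New median = 5/2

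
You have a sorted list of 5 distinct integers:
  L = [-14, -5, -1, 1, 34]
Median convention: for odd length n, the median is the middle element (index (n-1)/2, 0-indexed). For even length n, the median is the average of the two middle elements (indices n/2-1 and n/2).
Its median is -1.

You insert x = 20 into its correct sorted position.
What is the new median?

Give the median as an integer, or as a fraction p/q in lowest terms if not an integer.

Old list (sorted, length 5): [-14, -5, -1, 1, 34]
Old median = -1
Insert x = 20
Old length odd (5). Middle was index 2 = -1.
New length even (6). New median = avg of two middle elements.
x = 20: 4 elements are < x, 1 elements are > x.
New sorted list: [-14, -5, -1, 1, 20, 34]
New median = 0

Answer: 0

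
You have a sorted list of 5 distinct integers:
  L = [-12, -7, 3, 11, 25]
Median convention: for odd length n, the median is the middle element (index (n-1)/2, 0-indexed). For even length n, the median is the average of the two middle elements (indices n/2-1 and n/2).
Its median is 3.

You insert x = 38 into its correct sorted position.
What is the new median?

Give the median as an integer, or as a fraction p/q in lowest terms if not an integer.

Answer: 7

Derivation:
Old list (sorted, length 5): [-12, -7, 3, 11, 25]
Old median = 3
Insert x = 38
Old length odd (5). Middle was index 2 = 3.
New length even (6). New median = avg of two middle elements.
x = 38: 5 elements are < x, 0 elements are > x.
New sorted list: [-12, -7, 3, 11, 25, 38]
New median = 7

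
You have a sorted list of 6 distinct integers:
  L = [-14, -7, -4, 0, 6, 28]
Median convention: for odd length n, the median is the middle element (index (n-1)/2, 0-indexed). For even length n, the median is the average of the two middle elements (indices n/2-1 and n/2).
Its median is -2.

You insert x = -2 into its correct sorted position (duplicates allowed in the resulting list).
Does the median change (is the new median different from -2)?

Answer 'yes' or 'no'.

Answer: no

Derivation:
Old median = -2
Insert x = -2
New median = -2
Changed? no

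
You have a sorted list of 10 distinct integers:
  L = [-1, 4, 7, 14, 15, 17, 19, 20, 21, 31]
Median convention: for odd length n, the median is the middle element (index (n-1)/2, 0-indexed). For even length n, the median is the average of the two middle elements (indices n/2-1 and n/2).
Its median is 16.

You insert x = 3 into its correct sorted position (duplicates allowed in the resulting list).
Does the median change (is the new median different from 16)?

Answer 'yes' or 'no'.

Old median = 16
Insert x = 3
New median = 15
Changed? yes

Answer: yes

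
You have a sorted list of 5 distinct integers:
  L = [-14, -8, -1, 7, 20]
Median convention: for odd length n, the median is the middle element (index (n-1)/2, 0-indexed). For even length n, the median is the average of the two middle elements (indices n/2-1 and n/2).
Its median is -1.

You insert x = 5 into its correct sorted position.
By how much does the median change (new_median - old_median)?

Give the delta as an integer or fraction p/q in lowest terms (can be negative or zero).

Old median = -1
After inserting x = 5: new sorted = [-14, -8, -1, 5, 7, 20]
New median = 2
Delta = 2 - -1 = 3

Answer: 3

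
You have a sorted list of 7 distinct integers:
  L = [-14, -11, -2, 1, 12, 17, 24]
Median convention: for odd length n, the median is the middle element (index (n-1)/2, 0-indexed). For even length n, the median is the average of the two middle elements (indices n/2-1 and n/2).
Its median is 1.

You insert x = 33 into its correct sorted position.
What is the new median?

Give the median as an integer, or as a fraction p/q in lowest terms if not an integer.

Answer: 13/2

Derivation:
Old list (sorted, length 7): [-14, -11, -2, 1, 12, 17, 24]
Old median = 1
Insert x = 33
Old length odd (7). Middle was index 3 = 1.
New length even (8). New median = avg of two middle elements.
x = 33: 7 elements are < x, 0 elements are > x.
New sorted list: [-14, -11, -2, 1, 12, 17, 24, 33]
New median = 13/2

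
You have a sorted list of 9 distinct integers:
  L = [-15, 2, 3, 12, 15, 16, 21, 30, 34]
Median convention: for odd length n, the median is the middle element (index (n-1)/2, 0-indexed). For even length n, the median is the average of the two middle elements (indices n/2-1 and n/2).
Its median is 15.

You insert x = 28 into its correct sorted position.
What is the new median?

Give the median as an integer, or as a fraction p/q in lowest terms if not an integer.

Old list (sorted, length 9): [-15, 2, 3, 12, 15, 16, 21, 30, 34]
Old median = 15
Insert x = 28
Old length odd (9). Middle was index 4 = 15.
New length even (10). New median = avg of two middle elements.
x = 28: 7 elements are < x, 2 elements are > x.
New sorted list: [-15, 2, 3, 12, 15, 16, 21, 28, 30, 34]
New median = 31/2

Answer: 31/2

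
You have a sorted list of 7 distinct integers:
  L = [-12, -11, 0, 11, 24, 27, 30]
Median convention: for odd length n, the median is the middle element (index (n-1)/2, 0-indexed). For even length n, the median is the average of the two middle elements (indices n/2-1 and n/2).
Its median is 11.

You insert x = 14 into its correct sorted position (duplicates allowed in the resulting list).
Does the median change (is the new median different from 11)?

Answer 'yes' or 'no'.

Answer: yes

Derivation:
Old median = 11
Insert x = 14
New median = 25/2
Changed? yes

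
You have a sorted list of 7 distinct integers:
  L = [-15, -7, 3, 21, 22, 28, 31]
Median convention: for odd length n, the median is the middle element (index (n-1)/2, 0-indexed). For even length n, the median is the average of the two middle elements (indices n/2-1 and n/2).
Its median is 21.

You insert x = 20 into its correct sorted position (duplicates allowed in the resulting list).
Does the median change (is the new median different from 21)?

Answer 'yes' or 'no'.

Answer: yes

Derivation:
Old median = 21
Insert x = 20
New median = 41/2
Changed? yes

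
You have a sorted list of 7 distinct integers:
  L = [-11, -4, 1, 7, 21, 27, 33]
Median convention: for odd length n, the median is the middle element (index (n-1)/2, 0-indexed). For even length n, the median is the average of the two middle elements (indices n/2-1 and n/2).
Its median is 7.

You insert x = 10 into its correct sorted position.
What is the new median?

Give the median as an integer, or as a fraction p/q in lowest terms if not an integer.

Answer: 17/2

Derivation:
Old list (sorted, length 7): [-11, -4, 1, 7, 21, 27, 33]
Old median = 7
Insert x = 10
Old length odd (7). Middle was index 3 = 7.
New length even (8). New median = avg of two middle elements.
x = 10: 4 elements are < x, 3 elements are > x.
New sorted list: [-11, -4, 1, 7, 10, 21, 27, 33]
New median = 17/2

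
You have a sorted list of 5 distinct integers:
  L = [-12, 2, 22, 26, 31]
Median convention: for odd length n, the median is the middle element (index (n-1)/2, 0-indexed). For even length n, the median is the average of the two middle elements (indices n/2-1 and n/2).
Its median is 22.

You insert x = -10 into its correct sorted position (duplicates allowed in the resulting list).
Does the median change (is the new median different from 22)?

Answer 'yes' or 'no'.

Old median = 22
Insert x = -10
New median = 12
Changed? yes

Answer: yes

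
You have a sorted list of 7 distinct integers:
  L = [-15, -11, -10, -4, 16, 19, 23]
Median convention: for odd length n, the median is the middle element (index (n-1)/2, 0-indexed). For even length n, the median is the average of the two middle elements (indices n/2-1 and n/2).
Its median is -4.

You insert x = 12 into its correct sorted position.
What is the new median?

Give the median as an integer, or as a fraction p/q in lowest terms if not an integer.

Old list (sorted, length 7): [-15, -11, -10, -4, 16, 19, 23]
Old median = -4
Insert x = 12
Old length odd (7). Middle was index 3 = -4.
New length even (8). New median = avg of two middle elements.
x = 12: 4 elements are < x, 3 elements are > x.
New sorted list: [-15, -11, -10, -4, 12, 16, 19, 23]
New median = 4

Answer: 4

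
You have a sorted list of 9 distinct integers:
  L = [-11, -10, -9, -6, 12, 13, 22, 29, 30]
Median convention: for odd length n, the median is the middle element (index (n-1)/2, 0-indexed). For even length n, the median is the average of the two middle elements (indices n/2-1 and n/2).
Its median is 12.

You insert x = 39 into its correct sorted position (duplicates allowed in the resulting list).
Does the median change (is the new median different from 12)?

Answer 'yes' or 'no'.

Answer: yes

Derivation:
Old median = 12
Insert x = 39
New median = 25/2
Changed? yes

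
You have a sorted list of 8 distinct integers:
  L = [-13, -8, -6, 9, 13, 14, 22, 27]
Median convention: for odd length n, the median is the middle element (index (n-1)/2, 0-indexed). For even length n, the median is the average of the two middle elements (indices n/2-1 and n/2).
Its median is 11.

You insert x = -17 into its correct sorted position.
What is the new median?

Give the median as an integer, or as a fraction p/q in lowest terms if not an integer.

Old list (sorted, length 8): [-13, -8, -6, 9, 13, 14, 22, 27]
Old median = 11
Insert x = -17
Old length even (8). Middle pair: indices 3,4 = 9,13.
New length odd (9). New median = single middle element.
x = -17: 0 elements are < x, 8 elements are > x.
New sorted list: [-17, -13, -8, -6, 9, 13, 14, 22, 27]
New median = 9

Answer: 9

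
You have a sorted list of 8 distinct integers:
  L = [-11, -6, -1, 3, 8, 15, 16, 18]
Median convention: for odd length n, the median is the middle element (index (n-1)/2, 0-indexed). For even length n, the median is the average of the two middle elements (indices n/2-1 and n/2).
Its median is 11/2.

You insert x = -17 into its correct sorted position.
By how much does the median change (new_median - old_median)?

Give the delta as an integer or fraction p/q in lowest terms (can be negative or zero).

Old median = 11/2
After inserting x = -17: new sorted = [-17, -11, -6, -1, 3, 8, 15, 16, 18]
New median = 3
Delta = 3 - 11/2 = -5/2

Answer: -5/2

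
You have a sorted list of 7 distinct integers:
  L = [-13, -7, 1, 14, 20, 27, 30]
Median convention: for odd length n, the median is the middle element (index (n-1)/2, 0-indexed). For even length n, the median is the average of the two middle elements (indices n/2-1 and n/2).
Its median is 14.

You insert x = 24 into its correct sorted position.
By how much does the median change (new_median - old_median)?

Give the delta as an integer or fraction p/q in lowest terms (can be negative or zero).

Old median = 14
After inserting x = 24: new sorted = [-13, -7, 1, 14, 20, 24, 27, 30]
New median = 17
Delta = 17 - 14 = 3

Answer: 3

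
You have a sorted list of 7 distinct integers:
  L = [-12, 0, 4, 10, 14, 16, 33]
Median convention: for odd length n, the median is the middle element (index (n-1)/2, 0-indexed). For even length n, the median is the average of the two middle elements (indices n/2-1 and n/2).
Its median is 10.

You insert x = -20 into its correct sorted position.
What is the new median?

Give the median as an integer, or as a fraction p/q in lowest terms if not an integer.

Answer: 7

Derivation:
Old list (sorted, length 7): [-12, 0, 4, 10, 14, 16, 33]
Old median = 10
Insert x = -20
Old length odd (7). Middle was index 3 = 10.
New length even (8). New median = avg of two middle elements.
x = -20: 0 elements are < x, 7 elements are > x.
New sorted list: [-20, -12, 0, 4, 10, 14, 16, 33]
New median = 7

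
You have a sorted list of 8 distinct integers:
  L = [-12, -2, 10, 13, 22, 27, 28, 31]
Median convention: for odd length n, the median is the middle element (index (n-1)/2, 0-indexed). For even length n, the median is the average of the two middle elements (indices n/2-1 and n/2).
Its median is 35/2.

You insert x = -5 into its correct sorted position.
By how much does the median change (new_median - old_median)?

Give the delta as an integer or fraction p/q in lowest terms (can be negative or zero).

Answer: -9/2

Derivation:
Old median = 35/2
After inserting x = -5: new sorted = [-12, -5, -2, 10, 13, 22, 27, 28, 31]
New median = 13
Delta = 13 - 35/2 = -9/2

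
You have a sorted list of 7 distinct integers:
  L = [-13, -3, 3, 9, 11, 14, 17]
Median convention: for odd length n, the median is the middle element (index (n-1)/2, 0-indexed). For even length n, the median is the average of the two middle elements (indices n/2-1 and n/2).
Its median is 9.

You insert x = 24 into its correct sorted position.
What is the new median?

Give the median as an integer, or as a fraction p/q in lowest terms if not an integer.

Answer: 10

Derivation:
Old list (sorted, length 7): [-13, -3, 3, 9, 11, 14, 17]
Old median = 9
Insert x = 24
Old length odd (7). Middle was index 3 = 9.
New length even (8). New median = avg of two middle elements.
x = 24: 7 elements are < x, 0 elements are > x.
New sorted list: [-13, -3, 3, 9, 11, 14, 17, 24]
New median = 10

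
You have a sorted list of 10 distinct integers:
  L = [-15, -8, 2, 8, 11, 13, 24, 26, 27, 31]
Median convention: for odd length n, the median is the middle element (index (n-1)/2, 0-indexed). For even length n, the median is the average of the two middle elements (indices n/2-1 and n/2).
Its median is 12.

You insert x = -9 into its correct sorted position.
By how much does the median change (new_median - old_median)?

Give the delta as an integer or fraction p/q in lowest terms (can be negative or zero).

Answer: -1

Derivation:
Old median = 12
After inserting x = -9: new sorted = [-15, -9, -8, 2, 8, 11, 13, 24, 26, 27, 31]
New median = 11
Delta = 11 - 12 = -1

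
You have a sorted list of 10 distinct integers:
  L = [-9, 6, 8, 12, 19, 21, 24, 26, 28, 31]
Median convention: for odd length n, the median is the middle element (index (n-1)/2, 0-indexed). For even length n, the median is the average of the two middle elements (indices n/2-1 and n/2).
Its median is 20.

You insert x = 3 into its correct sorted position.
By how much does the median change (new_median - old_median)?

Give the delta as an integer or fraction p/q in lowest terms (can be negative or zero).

Old median = 20
After inserting x = 3: new sorted = [-9, 3, 6, 8, 12, 19, 21, 24, 26, 28, 31]
New median = 19
Delta = 19 - 20 = -1

Answer: -1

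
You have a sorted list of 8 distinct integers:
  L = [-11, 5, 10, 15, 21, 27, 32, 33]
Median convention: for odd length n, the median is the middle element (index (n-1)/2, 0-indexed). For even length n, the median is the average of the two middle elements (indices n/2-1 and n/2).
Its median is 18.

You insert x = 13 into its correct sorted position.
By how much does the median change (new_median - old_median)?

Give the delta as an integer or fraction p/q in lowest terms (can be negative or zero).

Old median = 18
After inserting x = 13: new sorted = [-11, 5, 10, 13, 15, 21, 27, 32, 33]
New median = 15
Delta = 15 - 18 = -3

Answer: -3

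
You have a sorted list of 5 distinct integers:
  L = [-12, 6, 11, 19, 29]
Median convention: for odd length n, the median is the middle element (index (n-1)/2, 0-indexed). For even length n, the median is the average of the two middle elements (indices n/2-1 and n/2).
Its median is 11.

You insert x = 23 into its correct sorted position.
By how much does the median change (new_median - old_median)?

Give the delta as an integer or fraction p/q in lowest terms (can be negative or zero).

Answer: 4

Derivation:
Old median = 11
After inserting x = 23: new sorted = [-12, 6, 11, 19, 23, 29]
New median = 15
Delta = 15 - 11 = 4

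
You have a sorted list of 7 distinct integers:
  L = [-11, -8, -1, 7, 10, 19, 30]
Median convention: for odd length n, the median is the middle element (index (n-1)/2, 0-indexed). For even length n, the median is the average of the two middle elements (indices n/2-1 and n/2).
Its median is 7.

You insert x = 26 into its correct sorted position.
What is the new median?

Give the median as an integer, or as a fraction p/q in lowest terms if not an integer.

Old list (sorted, length 7): [-11, -8, -1, 7, 10, 19, 30]
Old median = 7
Insert x = 26
Old length odd (7). Middle was index 3 = 7.
New length even (8). New median = avg of two middle elements.
x = 26: 6 elements are < x, 1 elements are > x.
New sorted list: [-11, -8, -1, 7, 10, 19, 26, 30]
New median = 17/2

Answer: 17/2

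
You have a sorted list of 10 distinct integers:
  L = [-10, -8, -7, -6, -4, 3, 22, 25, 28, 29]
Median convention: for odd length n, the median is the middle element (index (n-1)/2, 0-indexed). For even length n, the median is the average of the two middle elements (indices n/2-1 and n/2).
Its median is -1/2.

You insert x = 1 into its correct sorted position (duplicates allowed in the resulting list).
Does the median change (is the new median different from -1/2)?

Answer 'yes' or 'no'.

Answer: yes

Derivation:
Old median = -1/2
Insert x = 1
New median = 1
Changed? yes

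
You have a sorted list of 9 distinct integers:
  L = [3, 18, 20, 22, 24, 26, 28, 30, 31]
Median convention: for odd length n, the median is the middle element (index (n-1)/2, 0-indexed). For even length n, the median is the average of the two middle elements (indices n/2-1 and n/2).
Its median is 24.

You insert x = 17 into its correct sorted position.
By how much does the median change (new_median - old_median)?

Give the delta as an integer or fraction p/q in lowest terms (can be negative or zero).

Old median = 24
After inserting x = 17: new sorted = [3, 17, 18, 20, 22, 24, 26, 28, 30, 31]
New median = 23
Delta = 23 - 24 = -1

Answer: -1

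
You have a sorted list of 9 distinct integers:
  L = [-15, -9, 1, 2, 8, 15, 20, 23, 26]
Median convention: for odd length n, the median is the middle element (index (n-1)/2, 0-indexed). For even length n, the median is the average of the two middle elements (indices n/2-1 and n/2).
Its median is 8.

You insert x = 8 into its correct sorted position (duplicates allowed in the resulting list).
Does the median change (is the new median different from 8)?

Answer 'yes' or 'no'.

Answer: no

Derivation:
Old median = 8
Insert x = 8
New median = 8
Changed? no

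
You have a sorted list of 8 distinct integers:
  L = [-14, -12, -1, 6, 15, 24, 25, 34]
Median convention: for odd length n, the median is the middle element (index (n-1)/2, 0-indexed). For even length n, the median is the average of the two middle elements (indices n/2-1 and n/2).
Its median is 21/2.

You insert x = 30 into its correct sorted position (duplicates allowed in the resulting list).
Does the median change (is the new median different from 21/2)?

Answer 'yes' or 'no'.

Old median = 21/2
Insert x = 30
New median = 15
Changed? yes

Answer: yes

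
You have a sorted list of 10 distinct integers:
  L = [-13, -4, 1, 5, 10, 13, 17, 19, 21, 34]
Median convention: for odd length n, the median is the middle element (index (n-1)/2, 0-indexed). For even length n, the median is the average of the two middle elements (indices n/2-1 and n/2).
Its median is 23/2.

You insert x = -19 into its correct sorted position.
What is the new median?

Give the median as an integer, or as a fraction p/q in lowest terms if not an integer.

Old list (sorted, length 10): [-13, -4, 1, 5, 10, 13, 17, 19, 21, 34]
Old median = 23/2
Insert x = -19
Old length even (10). Middle pair: indices 4,5 = 10,13.
New length odd (11). New median = single middle element.
x = -19: 0 elements are < x, 10 elements are > x.
New sorted list: [-19, -13, -4, 1, 5, 10, 13, 17, 19, 21, 34]
New median = 10

Answer: 10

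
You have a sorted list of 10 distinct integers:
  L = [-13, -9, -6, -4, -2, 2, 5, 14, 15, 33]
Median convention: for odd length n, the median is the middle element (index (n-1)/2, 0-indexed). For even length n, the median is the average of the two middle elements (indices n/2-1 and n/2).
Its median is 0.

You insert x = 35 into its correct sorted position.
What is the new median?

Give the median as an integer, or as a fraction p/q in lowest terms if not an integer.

Old list (sorted, length 10): [-13, -9, -6, -4, -2, 2, 5, 14, 15, 33]
Old median = 0
Insert x = 35
Old length even (10). Middle pair: indices 4,5 = -2,2.
New length odd (11). New median = single middle element.
x = 35: 10 elements are < x, 0 elements are > x.
New sorted list: [-13, -9, -6, -4, -2, 2, 5, 14, 15, 33, 35]
New median = 2

Answer: 2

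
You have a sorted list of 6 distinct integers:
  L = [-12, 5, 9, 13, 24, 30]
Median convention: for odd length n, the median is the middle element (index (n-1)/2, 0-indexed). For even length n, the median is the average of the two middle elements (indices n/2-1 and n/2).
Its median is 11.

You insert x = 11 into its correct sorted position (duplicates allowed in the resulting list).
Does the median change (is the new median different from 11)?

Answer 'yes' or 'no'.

Answer: no

Derivation:
Old median = 11
Insert x = 11
New median = 11
Changed? no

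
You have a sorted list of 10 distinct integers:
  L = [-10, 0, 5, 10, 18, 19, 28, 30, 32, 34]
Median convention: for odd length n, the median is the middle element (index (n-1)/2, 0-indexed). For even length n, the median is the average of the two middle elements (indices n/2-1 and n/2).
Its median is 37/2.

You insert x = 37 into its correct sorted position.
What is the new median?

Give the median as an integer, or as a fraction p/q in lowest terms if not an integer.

Answer: 19

Derivation:
Old list (sorted, length 10): [-10, 0, 5, 10, 18, 19, 28, 30, 32, 34]
Old median = 37/2
Insert x = 37
Old length even (10). Middle pair: indices 4,5 = 18,19.
New length odd (11). New median = single middle element.
x = 37: 10 elements are < x, 0 elements are > x.
New sorted list: [-10, 0, 5, 10, 18, 19, 28, 30, 32, 34, 37]
New median = 19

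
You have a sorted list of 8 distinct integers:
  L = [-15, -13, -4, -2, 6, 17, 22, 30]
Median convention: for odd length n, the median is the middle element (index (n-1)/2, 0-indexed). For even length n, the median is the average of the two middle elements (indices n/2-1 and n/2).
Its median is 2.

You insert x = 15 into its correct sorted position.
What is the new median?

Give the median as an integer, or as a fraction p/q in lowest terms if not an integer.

Answer: 6

Derivation:
Old list (sorted, length 8): [-15, -13, -4, -2, 6, 17, 22, 30]
Old median = 2
Insert x = 15
Old length even (8). Middle pair: indices 3,4 = -2,6.
New length odd (9). New median = single middle element.
x = 15: 5 elements are < x, 3 elements are > x.
New sorted list: [-15, -13, -4, -2, 6, 15, 17, 22, 30]
New median = 6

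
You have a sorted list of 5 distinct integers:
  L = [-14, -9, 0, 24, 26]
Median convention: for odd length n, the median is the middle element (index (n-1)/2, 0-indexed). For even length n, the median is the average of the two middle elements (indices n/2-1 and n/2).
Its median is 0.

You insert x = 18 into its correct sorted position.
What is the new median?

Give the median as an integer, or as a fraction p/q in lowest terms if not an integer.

Old list (sorted, length 5): [-14, -9, 0, 24, 26]
Old median = 0
Insert x = 18
Old length odd (5). Middle was index 2 = 0.
New length even (6). New median = avg of two middle elements.
x = 18: 3 elements are < x, 2 elements are > x.
New sorted list: [-14, -9, 0, 18, 24, 26]
New median = 9

Answer: 9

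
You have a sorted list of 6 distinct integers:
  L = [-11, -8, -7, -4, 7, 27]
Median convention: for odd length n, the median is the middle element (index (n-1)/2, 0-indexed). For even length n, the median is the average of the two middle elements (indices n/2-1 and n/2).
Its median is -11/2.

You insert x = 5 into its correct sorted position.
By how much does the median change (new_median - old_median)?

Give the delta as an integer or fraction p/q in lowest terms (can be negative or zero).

Old median = -11/2
After inserting x = 5: new sorted = [-11, -8, -7, -4, 5, 7, 27]
New median = -4
Delta = -4 - -11/2 = 3/2

Answer: 3/2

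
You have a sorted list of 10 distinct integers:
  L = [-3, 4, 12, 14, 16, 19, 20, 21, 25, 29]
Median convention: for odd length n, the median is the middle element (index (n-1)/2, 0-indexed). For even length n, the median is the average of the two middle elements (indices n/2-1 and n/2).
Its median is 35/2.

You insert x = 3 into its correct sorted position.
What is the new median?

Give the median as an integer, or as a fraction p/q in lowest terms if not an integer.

Old list (sorted, length 10): [-3, 4, 12, 14, 16, 19, 20, 21, 25, 29]
Old median = 35/2
Insert x = 3
Old length even (10). Middle pair: indices 4,5 = 16,19.
New length odd (11). New median = single middle element.
x = 3: 1 elements are < x, 9 elements are > x.
New sorted list: [-3, 3, 4, 12, 14, 16, 19, 20, 21, 25, 29]
New median = 16

Answer: 16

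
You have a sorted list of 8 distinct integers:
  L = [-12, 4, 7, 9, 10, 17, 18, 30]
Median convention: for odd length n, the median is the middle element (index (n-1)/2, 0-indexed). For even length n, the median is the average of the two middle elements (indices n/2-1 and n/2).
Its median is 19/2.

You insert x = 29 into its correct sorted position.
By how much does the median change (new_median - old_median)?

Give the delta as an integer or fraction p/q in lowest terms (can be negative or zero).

Answer: 1/2

Derivation:
Old median = 19/2
After inserting x = 29: new sorted = [-12, 4, 7, 9, 10, 17, 18, 29, 30]
New median = 10
Delta = 10 - 19/2 = 1/2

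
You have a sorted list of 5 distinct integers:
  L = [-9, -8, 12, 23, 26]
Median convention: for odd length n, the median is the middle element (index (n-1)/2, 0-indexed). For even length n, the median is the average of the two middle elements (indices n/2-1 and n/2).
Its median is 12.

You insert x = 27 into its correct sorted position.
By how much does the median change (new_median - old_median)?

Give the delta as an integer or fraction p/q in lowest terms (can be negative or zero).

Answer: 11/2

Derivation:
Old median = 12
After inserting x = 27: new sorted = [-9, -8, 12, 23, 26, 27]
New median = 35/2
Delta = 35/2 - 12 = 11/2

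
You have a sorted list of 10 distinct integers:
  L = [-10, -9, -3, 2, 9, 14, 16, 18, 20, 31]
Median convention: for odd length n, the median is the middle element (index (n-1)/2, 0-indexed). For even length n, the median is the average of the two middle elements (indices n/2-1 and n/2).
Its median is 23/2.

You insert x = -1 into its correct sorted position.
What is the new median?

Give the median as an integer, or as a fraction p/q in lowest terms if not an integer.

Old list (sorted, length 10): [-10, -9, -3, 2, 9, 14, 16, 18, 20, 31]
Old median = 23/2
Insert x = -1
Old length even (10). Middle pair: indices 4,5 = 9,14.
New length odd (11). New median = single middle element.
x = -1: 3 elements are < x, 7 elements are > x.
New sorted list: [-10, -9, -3, -1, 2, 9, 14, 16, 18, 20, 31]
New median = 9

Answer: 9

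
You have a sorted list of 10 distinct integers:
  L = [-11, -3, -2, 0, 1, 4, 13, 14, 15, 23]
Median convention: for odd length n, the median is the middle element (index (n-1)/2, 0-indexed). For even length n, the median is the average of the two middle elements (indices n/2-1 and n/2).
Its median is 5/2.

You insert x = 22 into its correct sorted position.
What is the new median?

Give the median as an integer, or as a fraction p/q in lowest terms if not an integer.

Answer: 4

Derivation:
Old list (sorted, length 10): [-11, -3, -2, 0, 1, 4, 13, 14, 15, 23]
Old median = 5/2
Insert x = 22
Old length even (10). Middle pair: indices 4,5 = 1,4.
New length odd (11). New median = single middle element.
x = 22: 9 elements are < x, 1 elements are > x.
New sorted list: [-11, -3, -2, 0, 1, 4, 13, 14, 15, 22, 23]
New median = 4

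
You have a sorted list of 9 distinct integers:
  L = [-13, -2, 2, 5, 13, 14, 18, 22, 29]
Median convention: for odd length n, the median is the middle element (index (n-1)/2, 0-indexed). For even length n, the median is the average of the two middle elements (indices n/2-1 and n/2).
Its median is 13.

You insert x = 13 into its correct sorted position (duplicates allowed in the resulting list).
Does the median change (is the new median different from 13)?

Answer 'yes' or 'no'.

Answer: no

Derivation:
Old median = 13
Insert x = 13
New median = 13
Changed? no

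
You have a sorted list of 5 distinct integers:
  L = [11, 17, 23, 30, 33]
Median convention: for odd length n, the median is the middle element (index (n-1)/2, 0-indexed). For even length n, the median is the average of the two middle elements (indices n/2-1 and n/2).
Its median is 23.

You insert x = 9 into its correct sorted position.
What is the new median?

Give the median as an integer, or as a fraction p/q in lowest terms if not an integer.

Old list (sorted, length 5): [11, 17, 23, 30, 33]
Old median = 23
Insert x = 9
Old length odd (5). Middle was index 2 = 23.
New length even (6). New median = avg of two middle elements.
x = 9: 0 elements are < x, 5 elements are > x.
New sorted list: [9, 11, 17, 23, 30, 33]
New median = 20

Answer: 20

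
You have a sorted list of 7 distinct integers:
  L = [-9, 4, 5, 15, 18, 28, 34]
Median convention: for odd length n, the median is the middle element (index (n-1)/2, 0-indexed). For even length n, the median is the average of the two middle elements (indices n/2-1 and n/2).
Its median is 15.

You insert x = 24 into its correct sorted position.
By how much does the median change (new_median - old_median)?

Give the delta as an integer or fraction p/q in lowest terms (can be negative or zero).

Answer: 3/2

Derivation:
Old median = 15
After inserting x = 24: new sorted = [-9, 4, 5, 15, 18, 24, 28, 34]
New median = 33/2
Delta = 33/2 - 15 = 3/2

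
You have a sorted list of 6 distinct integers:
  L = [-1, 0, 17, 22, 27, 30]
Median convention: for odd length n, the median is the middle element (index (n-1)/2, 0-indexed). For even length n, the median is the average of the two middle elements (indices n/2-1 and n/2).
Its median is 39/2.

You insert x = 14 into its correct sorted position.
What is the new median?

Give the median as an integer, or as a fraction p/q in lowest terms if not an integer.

Answer: 17

Derivation:
Old list (sorted, length 6): [-1, 0, 17, 22, 27, 30]
Old median = 39/2
Insert x = 14
Old length even (6). Middle pair: indices 2,3 = 17,22.
New length odd (7). New median = single middle element.
x = 14: 2 elements are < x, 4 elements are > x.
New sorted list: [-1, 0, 14, 17, 22, 27, 30]
New median = 17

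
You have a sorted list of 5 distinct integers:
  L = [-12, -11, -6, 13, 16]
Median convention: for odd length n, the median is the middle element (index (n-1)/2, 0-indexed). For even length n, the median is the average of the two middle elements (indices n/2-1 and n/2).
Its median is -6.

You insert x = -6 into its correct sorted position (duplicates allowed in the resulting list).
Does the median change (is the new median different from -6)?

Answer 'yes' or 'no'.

Old median = -6
Insert x = -6
New median = -6
Changed? no

Answer: no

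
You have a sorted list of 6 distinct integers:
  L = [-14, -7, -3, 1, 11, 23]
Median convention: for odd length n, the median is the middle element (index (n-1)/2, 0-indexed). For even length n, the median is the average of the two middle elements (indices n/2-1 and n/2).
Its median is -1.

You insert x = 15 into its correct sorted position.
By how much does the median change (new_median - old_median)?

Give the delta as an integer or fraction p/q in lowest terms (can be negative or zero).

Answer: 2

Derivation:
Old median = -1
After inserting x = 15: new sorted = [-14, -7, -3, 1, 11, 15, 23]
New median = 1
Delta = 1 - -1 = 2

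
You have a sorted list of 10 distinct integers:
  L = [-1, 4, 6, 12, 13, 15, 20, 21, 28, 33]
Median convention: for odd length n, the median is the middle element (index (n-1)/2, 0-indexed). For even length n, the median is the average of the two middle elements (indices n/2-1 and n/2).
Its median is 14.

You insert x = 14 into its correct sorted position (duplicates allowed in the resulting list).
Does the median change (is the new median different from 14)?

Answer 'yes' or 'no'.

Old median = 14
Insert x = 14
New median = 14
Changed? no

Answer: no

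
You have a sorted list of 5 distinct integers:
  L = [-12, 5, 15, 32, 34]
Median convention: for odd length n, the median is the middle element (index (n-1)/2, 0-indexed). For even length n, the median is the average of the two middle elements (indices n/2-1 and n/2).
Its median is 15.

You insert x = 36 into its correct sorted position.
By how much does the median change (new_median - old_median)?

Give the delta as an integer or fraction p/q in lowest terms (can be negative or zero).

Answer: 17/2

Derivation:
Old median = 15
After inserting x = 36: new sorted = [-12, 5, 15, 32, 34, 36]
New median = 47/2
Delta = 47/2 - 15 = 17/2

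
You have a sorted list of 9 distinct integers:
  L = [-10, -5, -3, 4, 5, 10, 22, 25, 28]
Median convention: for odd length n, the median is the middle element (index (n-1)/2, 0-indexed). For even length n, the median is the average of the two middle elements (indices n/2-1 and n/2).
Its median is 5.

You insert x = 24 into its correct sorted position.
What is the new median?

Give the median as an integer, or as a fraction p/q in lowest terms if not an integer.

Old list (sorted, length 9): [-10, -5, -3, 4, 5, 10, 22, 25, 28]
Old median = 5
Insert x = 24
Old length odd (9). Middle was index 4 = 5.
New length even (10). New median = avg of two middle elements.
x = 24: 7 elements are < x, 2 elements are > x.
New sorted list: [-10, -5, -3, 4, 5, 10, 22, 24, 25, 28]
New median = 15/2

Answer: 15/2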